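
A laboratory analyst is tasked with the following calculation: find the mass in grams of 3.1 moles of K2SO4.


M(K2SO4) = 174.27 g/mol
mass = n × M = 3.1 × 174.27 = 540.24 g

540.24 g


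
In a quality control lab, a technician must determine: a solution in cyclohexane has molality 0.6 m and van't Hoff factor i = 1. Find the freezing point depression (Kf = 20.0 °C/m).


ΔTf = Kf × m × i
= 20.0 × 0.6 × 1
= 12.0 °C

12.0 °C


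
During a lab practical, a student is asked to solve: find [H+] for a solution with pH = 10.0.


[H+] = 10^(-pH) = 10^(-10.0)
= 1.0×10^-10 M

1.0×10^-10 M


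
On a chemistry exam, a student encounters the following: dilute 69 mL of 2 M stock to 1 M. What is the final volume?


C1V1 = C2V2
2 × 69 = 1 × V2
V2 = 138/1 = 138.0 mL

138.0 mL


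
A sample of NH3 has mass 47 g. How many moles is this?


M(NH3) = 17.03 g/mol
n = mass/M = 47/17.03 = 2.7598 mol

2.7598 mol


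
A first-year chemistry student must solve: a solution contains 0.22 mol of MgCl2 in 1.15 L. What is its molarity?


M = n/V = 0.22/1.15 = 0.191 mol/L

0.191 M


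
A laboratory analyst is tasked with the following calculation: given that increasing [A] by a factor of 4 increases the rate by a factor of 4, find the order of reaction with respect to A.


rate ∝ [A]^n
4^n = 4 → n = 1
Order in A: 1

1


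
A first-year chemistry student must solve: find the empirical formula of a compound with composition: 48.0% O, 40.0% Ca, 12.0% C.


Assume 100 g sample. Moles of each element:
  O: 48.0/16.0 = 3.0 mol
  Ca: 40.0/40.08 = 0.998 mol
  C: 12.0/12.01 = 0.999 mol
Divide by smallest (0.998):
  O: 3.0/0.998 = 3.01
  Ca: 0.998/0.998 = 1.0
  C: 0.999/0.998 = 1.0
Empirical formula: CaCO3

CaCO3


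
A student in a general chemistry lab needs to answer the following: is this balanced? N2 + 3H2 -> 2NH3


Equation: N2 + 3H2 -> 2NH3
Check atoms: H: 6=6, N: 2=2
Balanced

Yes, balanced


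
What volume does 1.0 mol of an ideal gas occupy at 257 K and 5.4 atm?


PV = nRT  (R = 0.08206 L·atm/(mol·K))
V = nRT/P = 1.0×0.08206×257/5.4
= 3.905 L

3.905 L


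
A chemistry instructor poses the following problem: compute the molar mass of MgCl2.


M(MgCl2) = 1×24.31 + 2×35.45
= 24.31 + 70.9
= 95.21 g/mol

95.21 g/mol


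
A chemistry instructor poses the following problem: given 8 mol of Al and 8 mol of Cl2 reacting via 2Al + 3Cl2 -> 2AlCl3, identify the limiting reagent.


Mole ratio available / coefficient:
  Al: 8/2 = 4.000
  Cl2: 8/3 = 2.667
Smaller ratio is limiting.

Cl2


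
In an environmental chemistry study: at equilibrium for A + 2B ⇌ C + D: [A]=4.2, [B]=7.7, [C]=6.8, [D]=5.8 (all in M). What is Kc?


Kc = [C][D]/([A][B]^2)
= (6.8^1 × 5.8^1)/(4.2^1 × 7.7^2)
= 39.44/249.018
= 0.1584

0.1584


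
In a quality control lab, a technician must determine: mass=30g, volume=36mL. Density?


ρ = mass/volume
= 30/36
= 0.833 g/mL

0.833 g/mL


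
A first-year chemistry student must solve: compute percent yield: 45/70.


% yield = actual/theoretical × 100
= 45/70 × 100
= 64.29%

64.29%


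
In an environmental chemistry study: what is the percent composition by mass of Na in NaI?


M(NaI) = 1×22.99 + 1×126.9 = 149.89 g/mol
Mass of Na = 1 × 22.99 = 22.99 g/mol
% Na = 22.99/149.89 × 100 = 15.34%

15.34%


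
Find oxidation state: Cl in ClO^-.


x + (-2) = -1, so x = +1
Oxidation number: +1

+1


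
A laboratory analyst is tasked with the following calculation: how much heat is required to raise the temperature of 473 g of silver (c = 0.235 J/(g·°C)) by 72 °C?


q = mcΔT = 473 × 0.235 × 72
= 8003.16 J

8003.16 J


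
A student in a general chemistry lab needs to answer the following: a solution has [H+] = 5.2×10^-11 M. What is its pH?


pH = -log10([H+]) = -log10(5.2×10^-11)
= 11 - log10(5.2)
= 11 - 0.72
= 10.28

10.28


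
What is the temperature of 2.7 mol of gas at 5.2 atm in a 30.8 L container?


PV = nRT  (R = 0.08206 L·atm/(mol·K))
T = PV/(nR) = 5.2×30.8/(2.7×0.08206)
= 160.16/0.221562
= 722.87 K

722.87 K


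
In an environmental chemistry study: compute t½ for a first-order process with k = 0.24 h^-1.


t½ = ln2/k = 0.693147/(0.24 h^-1)
= 2.888 h

2.888 h


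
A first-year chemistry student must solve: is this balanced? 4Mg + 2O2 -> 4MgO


Equation: 4Mg + 2O2 -> 4MgO
Check atoms: Mg: 4=4, O: 4=4
Balanced

Yes, balanced


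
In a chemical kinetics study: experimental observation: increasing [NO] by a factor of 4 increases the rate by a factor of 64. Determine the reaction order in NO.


rate ∝ [NO]^n
4^n = 64 → n = 3
Order in NO: 3

3


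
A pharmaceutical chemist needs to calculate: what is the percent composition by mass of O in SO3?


M(SO3) = 1×32.07 + 3×16.0 = 80.07 g/mol
Mass of O = 3 × 16.0 = 48.00 g/mol
% O = 48.00/80.07 × 100 = 59.95%

59.95%


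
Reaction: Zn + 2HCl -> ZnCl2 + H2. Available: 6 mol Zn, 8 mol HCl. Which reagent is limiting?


Mole ratio available / coefficient:
  Zn: 6/1 = 6.000
  HCl: 8/2 = 4.000
Smaller ratio is limiting.

HCl


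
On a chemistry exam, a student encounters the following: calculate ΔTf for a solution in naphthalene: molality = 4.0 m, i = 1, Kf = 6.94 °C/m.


ΔTf = Kf × m × i
= 6.94 × 4.0 × 1
= 27.76 °C

27.76 °C


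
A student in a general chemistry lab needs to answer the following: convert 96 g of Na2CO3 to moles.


M(Na2CO3) = 105.99 g/mol
n = mass/M = 96/105.99 = 0.9057 mol

0.9057 mol


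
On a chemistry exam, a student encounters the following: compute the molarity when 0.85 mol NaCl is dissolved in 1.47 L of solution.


M = n/V = 0.85/1.47 = 0.578 mol/L

0.578 M


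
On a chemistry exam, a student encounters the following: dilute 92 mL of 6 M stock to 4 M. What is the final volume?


C1V1 = C2V2
6 × 92 = 4 × V2
V2 = 552/4 = 138.0 mL

138.0 mL


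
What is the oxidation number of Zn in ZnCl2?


Zn is +2
Oxidation number: +2

+2


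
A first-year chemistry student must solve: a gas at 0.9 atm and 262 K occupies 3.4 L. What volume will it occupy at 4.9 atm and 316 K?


P1V1/T1 = P2V2/T2
V2 = P1V1T2/(T1P2)
= 0.9×3.4×316/(262×4.9)
= 0.753 L

0.753 L


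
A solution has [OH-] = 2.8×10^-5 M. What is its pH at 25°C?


pOH = -log10([OH-]) = -log10(2.8×10^-5)
= 5 - log10(2.8) = 4.55
pH = 14 - pOH = 14 - 4.55 = 9.45

9.45


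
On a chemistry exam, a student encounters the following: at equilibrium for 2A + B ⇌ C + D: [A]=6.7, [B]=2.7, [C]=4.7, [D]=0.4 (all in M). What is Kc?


Kc = [C][D]/([A]^2[B])
= (4.7^1 × 0.4^1)/(6.7^2 × 2.7^1)
= 1.88/121.203
= 0.01551

0.01551


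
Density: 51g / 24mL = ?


ρ = mass/volume
= 51/24
= 2.125 g/mL

2.125 g/mL


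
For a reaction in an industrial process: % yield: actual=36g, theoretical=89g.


% yield = actual/theoretical × 100
= 36/89 × 100
= 40.45%

40.45%


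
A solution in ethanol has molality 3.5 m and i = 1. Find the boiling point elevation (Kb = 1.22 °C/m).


ΔTb = Kb × m × i
= 1.22 × 3.5 × 1
= 4.27 °C

4.27 °C


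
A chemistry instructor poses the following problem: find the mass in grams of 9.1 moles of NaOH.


M(NaOH) = 40.0 g/mol
mass = n × M = 9.1 × 40.0 = 364.00 g

364.00 g


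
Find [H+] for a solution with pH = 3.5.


[H+] = 10^(-pH) = 10^(-3.5)
= 3.16×10^-4 M

3.16×10^-4 M


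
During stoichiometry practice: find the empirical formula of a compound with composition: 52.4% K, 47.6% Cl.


Assume 100 g sample. Moles of each element:
  K: 52.4/39.1 = 1.34 mol
  Cl: 47.6/35.45 = 1.343 mol
Divide by smallest (1.34):
  K: 1.34/1.34 = 1.0
  Cl: 1.343/1.34 = 1.0
Empirical formula: KCl

KCl


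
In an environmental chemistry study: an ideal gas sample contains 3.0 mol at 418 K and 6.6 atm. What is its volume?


PV = nRT  (R = 0.08206 L·atm/(mol·K))
V = nRT/P = 3.0×0.08206×418/6.6
= 15.591 L

15.591 L


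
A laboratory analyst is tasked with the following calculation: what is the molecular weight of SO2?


M(SO2) = 1×32.07 + 2×16.0
= 32.07 + 32.0
= 64.07 g/mol

64.07 g/mol


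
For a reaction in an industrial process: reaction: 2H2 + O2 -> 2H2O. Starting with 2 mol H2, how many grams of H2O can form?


Mole ratio H2O:H2 = 2:2
n(H2O) = 2 × 2/2 = 2.000 mol
mass = 2.000 × 18.02 = 36.04 g

36.04 g


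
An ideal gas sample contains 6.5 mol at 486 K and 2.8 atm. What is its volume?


PV = nRT  (R = 0.08206 L·atm/(mol·K))
V = nRT/P = 6.5×0.08206×486/2.8
= 92.581 L

92.581 L


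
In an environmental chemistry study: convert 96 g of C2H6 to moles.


M(C2H6) = 30.07 g/mol
n = mass/M = 96/30.07 = 3.1926 mol

3.1926 mol


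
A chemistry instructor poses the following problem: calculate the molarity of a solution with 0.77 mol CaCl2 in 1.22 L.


M = n/V = 0.77/1.22 = 0.631 mol/L

0.631 M


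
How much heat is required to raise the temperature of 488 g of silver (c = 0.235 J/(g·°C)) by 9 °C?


q = mcΔT = 488 × 0.235 × 9
= 1032.12 J

1032.12 J


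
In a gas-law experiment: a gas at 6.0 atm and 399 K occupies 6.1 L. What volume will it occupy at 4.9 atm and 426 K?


P1V1/T1 = P2V2/T2
V2 = P1V1T2/(T1P2)
= 6.0×6.1×426/(399×4.9)
= 7.975 L

7.975 L


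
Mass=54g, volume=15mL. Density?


ρ = mass/volume
= 54/15
= 3.6 g/mL

3.6 g/mL


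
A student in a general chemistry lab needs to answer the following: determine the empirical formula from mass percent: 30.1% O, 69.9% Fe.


Assume 100 g sample. Moles of each element:
  O: 30.1/16.0 = 1.881 mol
  Fe: 69.9/55.85 = 1.252 mol
Divide by smallest (1.252):
  O: 1.881/1.252 = 1.5
  Fe: 1.252/1.252 = 1.0
Multiply all ratios by 2 to obtain whole numbers.
Empirical formula: Fe2O3

Fe2O3


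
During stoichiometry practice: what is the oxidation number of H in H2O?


H is +1 with nonmetals
Oxidation number: +1

+1


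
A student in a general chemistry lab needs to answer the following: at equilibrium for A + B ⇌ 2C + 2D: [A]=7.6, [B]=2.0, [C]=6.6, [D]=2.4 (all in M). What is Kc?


Kc = [C]^2[D]^2/([A][B])
= (6.6^2 × 2.4^2)/(7.6^1 × 2.0^1)
= 250.9056/15.2
= 16.51

16.51


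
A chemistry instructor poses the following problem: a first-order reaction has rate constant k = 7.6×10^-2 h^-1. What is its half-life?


t½ = ln2/k = 0.693147/(7.6×10^-2 h^-1)
= 9.120 h

9.120 h


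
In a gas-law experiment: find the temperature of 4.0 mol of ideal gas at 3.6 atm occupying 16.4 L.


PV = nRT  (R = 0.08206 L·atm/(mol·K))
T = PV/(nR) = 3.6×16.4/(4.0×0.08206)
= 59.04/0.328240
= 179.87 K

179.87 K


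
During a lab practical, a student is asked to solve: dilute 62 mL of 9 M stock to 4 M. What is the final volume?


C1V1 = C2V2
9 × 62 = 4 × V2
V2 = 558/4 = 139.5 mL

139.5 mL


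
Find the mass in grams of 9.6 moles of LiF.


M(LiF) = 25.94 g/mol
mass = n × M = 9.6 × 25.94 = 249.02 g

249.02 g


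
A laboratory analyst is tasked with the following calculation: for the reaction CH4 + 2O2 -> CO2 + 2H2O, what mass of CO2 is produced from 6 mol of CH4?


Mole ratio CO2:CH4 = 1:1
n(CO2) = 6 × 1/1 = 6.000 mol
mass = 6.000 × 44.01 = 264.06 g

264.06 g


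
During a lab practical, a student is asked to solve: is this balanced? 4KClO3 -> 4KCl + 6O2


Equation: 4KClO3 -> 4KCl + 6O2
Check atoms: Cl: 4=4, K: 4=4, O: 12=12
Balanced

Yes, balanced


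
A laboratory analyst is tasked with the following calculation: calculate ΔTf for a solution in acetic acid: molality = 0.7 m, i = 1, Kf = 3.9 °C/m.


ΔTf = Kf × m × i
= 3.9 × 0.7 × 1
= 2.73 °C

2.73 °C


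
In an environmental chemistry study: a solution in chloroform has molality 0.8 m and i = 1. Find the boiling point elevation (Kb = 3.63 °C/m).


ΔTb = Kb × m × i
= 3.63 × 0.8 × 1
= 2.904 °C

2.904 °C


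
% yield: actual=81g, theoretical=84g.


% yield = actual/theoretical × 100
= 81/84 × 100
= 96.43%

96.43%


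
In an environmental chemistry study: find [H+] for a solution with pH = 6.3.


[H+] = 10^(-pH) = 10^(-6.3)
= 5.01×10^-7 M

5.01×10^-7 M


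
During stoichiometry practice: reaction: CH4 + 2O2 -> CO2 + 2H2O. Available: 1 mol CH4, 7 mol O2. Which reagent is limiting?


Mole ratio available / coefficient:
  CH4: 1/1 = 1.000
  O2: 7/2 = 3.500
Smaller ratio is limiting.

CH4


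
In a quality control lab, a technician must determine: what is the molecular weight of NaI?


M(NaI) = 1×22.99 + 1×126.9
= 22.99 + 126.9
= 149.89 g/mol

149.89 g/mol


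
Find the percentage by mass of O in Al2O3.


M(Al2O3) = 2×26.98 + 3×16.0 = 101.96 g/mol
Mass of O = 3 × 16.0 = 48.00 g/mol
% O = 48.00/101.96 × 100 = 47.08%

47.08%


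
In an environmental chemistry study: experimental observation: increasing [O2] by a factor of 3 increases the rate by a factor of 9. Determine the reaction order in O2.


rate ∝ [O2]^n
3^n = 9 → n = 2
Order in O2: 2

2


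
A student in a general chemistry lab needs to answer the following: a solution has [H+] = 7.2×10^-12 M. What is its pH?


pH = -log10([H+]) = -log10(7.2×10^-12)
= 12 - log10(7.2)
= 12 - 0.86
= 11.14

11.14


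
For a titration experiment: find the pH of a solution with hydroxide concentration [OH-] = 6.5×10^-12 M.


pOH = -log10([OH-]) = -log10(6.5×10^-12)
= 12 - log10(6.5) = 11.19
pH = 14 - pOH = 14 - 11.19 = 2.81

2.81


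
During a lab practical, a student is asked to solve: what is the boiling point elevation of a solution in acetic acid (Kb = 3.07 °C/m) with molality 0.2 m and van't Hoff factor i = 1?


ΔTb = Kb × m × i
= 3.07 × 0.2 × 1
= 0.614 °C

0.614 °C


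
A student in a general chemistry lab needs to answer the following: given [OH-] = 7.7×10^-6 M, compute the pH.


pOH = -log10([OH-]) = -log10(7.7×10^-6)
= 6 - log10(7.7) = 5.11
pH = 14 - pOH = 14 - 5.11 = 8.89

8.89


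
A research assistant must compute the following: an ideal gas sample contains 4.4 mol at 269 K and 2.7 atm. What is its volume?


PV = nRT  (R = 0.08206 L·atm/(mol·K))
V = nRT/P = 4.4×0.08206×269/2.7
= 35.973 L

35.973 L


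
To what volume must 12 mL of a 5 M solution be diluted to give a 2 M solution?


C1V1 = C2V2
5 × 12 = 2 × V2
V2 = 60/2 = 30.0 mL

30.0 mL


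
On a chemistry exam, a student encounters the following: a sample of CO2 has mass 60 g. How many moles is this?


M(CO2) = 44.01 g/mol
n = mass/M = 60/44.01 = 1.3633 mol

1.3633 mol


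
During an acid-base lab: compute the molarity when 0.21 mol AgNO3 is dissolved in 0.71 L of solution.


M = n/V = 0.21/0.71 = 0.296 mol/L

0.296 M


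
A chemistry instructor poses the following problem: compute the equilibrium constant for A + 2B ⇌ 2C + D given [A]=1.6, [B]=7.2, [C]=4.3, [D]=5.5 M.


Kc = [C]^2[D]/([A][B]^2)
= (4.3^2 × 5.5^1)/(1.6^1 × 7.2^2)
= 101.695/82.944
= 1.226

1.226


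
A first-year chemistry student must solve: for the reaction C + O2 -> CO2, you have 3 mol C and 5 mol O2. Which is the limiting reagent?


Mole ratio available / coefficient:
  C: 3/1 = 3.000
  O2: 5/1 = 5.000
Smaller ratio is limiting.

C


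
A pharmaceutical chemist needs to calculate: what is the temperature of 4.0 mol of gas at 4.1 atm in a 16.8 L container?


PV = nRT  (R = 0.08206 L·atm/(mol·K))
T = PV/(nR) = 4.1×16.8/(4.0×0.08206)
= 68.88/0.328240
= 209.85 K

209.85 K


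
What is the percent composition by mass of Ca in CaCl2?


M(CaCl2) = 1×40.08 + 2×35.45 = 110.98 g/mol
Mass of Ca = 1 × 40.08 = 40.08 g/mol
% Ca = 40.08/110.98 × 100 = 36.11%

36.11%


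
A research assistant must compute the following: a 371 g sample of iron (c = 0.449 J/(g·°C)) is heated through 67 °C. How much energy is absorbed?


q = mcΔT = 371 × 0.449 × 67
= 11160.79 J

11160.79 J


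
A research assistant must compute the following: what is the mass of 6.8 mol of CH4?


M(CH4) = 16.04 g/mol
mass = n × M = 6.8 × 16.04 = 109.07 g

109.07 g


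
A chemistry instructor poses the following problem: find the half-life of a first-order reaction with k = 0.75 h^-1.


t½ = ln2/k = 0.693147/(0.75 h^-1)
= 0.9242 h

0.9242 h


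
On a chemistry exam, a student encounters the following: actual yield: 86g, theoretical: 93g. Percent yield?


% yield = actual/theoretical × 100
= 86/93 × 100
= 92.47%

92.47%


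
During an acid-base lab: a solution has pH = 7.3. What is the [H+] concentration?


[H+] = 10^(-pH) = 10^(-7.3)
= 5.01×10^-8 M

5.01×10^-8 M


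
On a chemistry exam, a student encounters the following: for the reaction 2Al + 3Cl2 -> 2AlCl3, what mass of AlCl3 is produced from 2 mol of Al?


Mole ratio AlCl3:Al = 2:2
n(AlCl3) = 2 × 2/2 = 2.000 mol
mass = 2.000 × 133.33 = 266.66 g

266.66 g


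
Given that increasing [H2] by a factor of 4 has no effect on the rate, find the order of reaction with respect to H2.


rate ∝ [H2]^n
rate ∝ [H2]^0
Order in H2: 0

0


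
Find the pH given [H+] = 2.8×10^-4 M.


pH = -log10([H+]) = -log10(2.8×10^-4)
= 4 - log10(2.8)
= 4 - 0.45
= 3.55

3.55


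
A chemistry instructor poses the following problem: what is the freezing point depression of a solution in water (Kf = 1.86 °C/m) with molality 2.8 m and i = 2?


ΔTf = Kf × m × i
= 1.86 × 2.8 × 2
= 10.416 °C

10.416 °C


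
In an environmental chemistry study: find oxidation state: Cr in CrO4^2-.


x + 4(-2) = -2, so x = +6
Oxidation number: +6

+6


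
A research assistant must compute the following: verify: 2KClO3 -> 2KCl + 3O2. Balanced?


Equation: 2KClO3 -> 2KCl + 3O2
Check atoms: Cl: 2=2, K: 2=2, O: 6=6
Balanced

Yes, balanced


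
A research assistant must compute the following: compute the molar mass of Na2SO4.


M(Na2SO4) = 2×22.99 + 1×32.07 + 4×16.0
= 45.98 + 32.07 + 64.0
= 142.05 g/mol

142.05 g/mol


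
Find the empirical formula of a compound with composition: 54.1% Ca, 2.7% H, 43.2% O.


Assume 100 g sample. Moles of each element:
  Ca: 54.1/40.08 = 1.35 mol
  H: 2.7/1.008 = 2.679 mol
  O: 43.2/16.0 = 2.7 mol
Divide by smallest (1.35):
  Ca: 1.35/1.35 = 1.0
  H: 2.679/1.35 = 1.98
  O: 2.7/1.35 = 2.0
Empirical formula: CaO2H2

CaO2H2


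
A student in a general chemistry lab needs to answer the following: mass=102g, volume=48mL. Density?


ρ = mass/volume
= 102/48
= 2.125 g/mL

2.125 g/mL


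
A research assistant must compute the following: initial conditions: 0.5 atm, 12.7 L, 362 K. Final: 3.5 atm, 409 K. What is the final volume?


P1V1/T1 = P2V2/T2
V2 = P1V1T2/(T1P2)
= 0.5×12.7×409/(362×3.5)
= 2.05 L

2.05 L


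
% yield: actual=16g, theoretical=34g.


% yield = actual/theoretical × 100
= 16/34 × 100
= 47.06%

47.06%


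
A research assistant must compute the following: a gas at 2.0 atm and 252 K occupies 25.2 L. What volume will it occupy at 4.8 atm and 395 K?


P1V1/T1 = P2V2/T2
V2 = P1V1T2/(T1P2)
= 2.0×25.2×395/(252×4.8)
= 16.458 L

16.458 L


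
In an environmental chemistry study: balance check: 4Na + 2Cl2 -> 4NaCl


Equation: 4Na + 2Cl2 -> 4NaCl
Check atoms: Cl: 4=4, Na: 4=4
Balanced

Yes, balanced


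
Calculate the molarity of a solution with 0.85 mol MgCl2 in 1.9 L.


M = n/V = 0.85/1.9 = 0.447 mol/L

0.447 M


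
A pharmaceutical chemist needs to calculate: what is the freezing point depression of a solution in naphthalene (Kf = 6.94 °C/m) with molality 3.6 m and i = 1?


ΔTf = Kf × m × i
= 6.94 × 3.6 × 1
= 24.984 °C

24.984 °C


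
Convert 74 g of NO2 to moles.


M(NO2) = 46.01 g/mol
n = mass/M = 74/46.01 = 1.6083 mol

1.6083 mol


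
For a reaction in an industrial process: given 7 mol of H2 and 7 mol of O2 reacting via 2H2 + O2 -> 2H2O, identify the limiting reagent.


Mole ratio available / coefficient:
  H2: 7/2 = 3.500
  O2: 7/1 = 7.000
Smaller ratio is limiting.

H2


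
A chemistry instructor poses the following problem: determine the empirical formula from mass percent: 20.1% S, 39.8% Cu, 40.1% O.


Assume 100 g sample. Moles of each element:
  S: 20.1/32.07 = 0.627 mol
  Cu: 39.8/63.55 = 0.626 mol
  O: 40.1/16.0 = 2.506 mol
Divide by smallest (0.626):
  S: 0.627/0.626 = 1.0
  Cu: 0.626/0.626 = 1.0
  O: 2.506/0.626 = 4.0
Empirical formula: CuSO4

CuSO4


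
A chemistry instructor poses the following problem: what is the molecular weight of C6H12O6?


M(C6H12O6) = 6×12.01 + 12×1.008 + 6×16.0
= 72.06 + 12.1 + 96.0
= 180.16 g/mol

180.16 g/mol


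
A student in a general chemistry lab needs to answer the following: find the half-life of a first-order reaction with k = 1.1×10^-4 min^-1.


t½ = ln2/k = 0.693147/(1.1×10^-4 min^-1)
= 6301 min

6301 min


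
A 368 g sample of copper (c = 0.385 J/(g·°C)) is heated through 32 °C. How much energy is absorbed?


q = mcΔT = 368 × 0.385 × 32
= 4533.76 J

4533.76 J


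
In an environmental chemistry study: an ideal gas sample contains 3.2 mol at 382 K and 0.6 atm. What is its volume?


PV = nRT  (R = 0.08206 L·atm/(mol·K))
V = nRT/P = 3.2×0.08206×382/0.6
= 167.184 L

167.184 L


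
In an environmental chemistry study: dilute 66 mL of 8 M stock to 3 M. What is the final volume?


C1V1 = C2V2
8 × 66 = 3 × V2
V2 = 528/3 = 176.0 mL

176.0 mL


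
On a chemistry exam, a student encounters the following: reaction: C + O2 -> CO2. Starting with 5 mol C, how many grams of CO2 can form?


Mole ratio CO2:C = 1:1
n(CO2) = 5 × 1/1 = 5.000 mol
mass = 5.000 × 44.01 = 220.05 g

220.05 g


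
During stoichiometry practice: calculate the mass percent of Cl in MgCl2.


M(MgCl2) = 1×24.31 + 2×35.45 = 95.21 g/mol
Mass of Cl = 2 × 35.45 = 70.90 g/mol
% Cl = 70.90/95.21 × 100 = 74.47%

74.47%


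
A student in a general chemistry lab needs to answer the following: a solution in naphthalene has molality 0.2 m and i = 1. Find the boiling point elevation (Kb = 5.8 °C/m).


ΔTb = Kb × m × i
= 5.8 × 0.2 × 1
= 1.16 °C

1.16 °C


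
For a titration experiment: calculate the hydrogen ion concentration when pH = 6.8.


[H+] = 10^(-pH) = 10^(-6.8)
= 1.58×10^-7 M

1.58×10^-7 M


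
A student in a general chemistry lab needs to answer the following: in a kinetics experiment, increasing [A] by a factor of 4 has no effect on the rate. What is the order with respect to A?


rate ∝ [A]^n
rate ∝ [A]^0
Order in A: 0

0


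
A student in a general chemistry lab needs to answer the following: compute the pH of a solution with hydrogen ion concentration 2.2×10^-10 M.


pH = -log10([H+]) = -log10(2.2×10^-10)
= 10 - log10(2.2)
= 10 - 0.34
= 9.66

9.66


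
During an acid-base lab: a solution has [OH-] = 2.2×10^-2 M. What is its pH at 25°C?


pOH = -log10([OH-]) = -log10(2.2×10^-2)
= 2 - log10(2.2) = 1.66
pH = 14 - pOH = 14 - 1.66 = 12.34

12.34


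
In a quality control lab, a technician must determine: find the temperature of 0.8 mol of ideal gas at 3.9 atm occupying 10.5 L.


PV = nRT  (R = 0.08206 L·atm/(mol·K))
T = PV/(nR) = 3.9×10.5/(0.8×0.08206)
= 40.95/0.065648
= 623.78 K

623.78 K


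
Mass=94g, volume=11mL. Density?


ρ = mass/volume
= 94/11
= 8.545 g/mL

8.545 g/mL


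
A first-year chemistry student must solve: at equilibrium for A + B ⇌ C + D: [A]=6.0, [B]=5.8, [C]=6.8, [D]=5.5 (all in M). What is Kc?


Kc = [C][D]/([A][B])
= (6.8^1 × 5.5^1)/(6.0^1 × 5.8^1)
= 37.4/34.8
= 1.075

1.075


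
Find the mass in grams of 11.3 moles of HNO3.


M(HNO3) = 63.02 g/mol
mass = n × M = 11.3 × 63.02 = 712.13 g

712.13 g


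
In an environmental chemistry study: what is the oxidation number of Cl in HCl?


halide: -1
Oxidation number: -1

-1


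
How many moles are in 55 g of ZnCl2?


M(ZnCl2) = 136.28 g/mol
n = mass/M = 55/136.28 = 0.4036 mol

0.4036 mol


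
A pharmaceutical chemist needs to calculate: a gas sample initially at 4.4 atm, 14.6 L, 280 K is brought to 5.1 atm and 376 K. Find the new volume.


P1V1/T1 = P2V2/T2
V2 = P1V1T2/(T1P2)
= 4.4×14.6×376/(280×5.1)
= 16.915 L

16.915 L


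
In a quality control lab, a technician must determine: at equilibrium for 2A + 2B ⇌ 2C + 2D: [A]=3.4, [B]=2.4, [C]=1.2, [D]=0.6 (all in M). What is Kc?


Kc = [C]^2[D]^2/([A]^2[B]^2)
= (1.2^2 × 0.6^2)/(3.4^2 × 2.4^2)
= 0.5184/66.5856
= 0.007785

0.007785


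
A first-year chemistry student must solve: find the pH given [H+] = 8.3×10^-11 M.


pH = -log10([H+]) = -log10(8.3×10^-11)
= 11 - log10(8.3)
= 11 - 0.92
= 10.08

10.08


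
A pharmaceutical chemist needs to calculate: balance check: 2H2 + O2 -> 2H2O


Equation: 2H2 + O2 -> 2H2O
Check atoms: H: 4=4, O: 2=2
Balanced

Yes, balanced


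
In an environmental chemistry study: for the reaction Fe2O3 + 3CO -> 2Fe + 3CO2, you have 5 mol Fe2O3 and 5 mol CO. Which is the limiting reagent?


Mole ratio available / coefficient:
  Fe2O3: 5/1 = 5.000
  CO: 5/3 = 1.667
Smaller ratio is limiting.

CO


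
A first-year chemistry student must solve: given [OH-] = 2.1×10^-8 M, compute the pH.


pOH = -log10([OH-]) = -log10(2.1×10^-8)
= 8 - log10(2.1) = 7.68
pH = 14 - pOH = 14 - 7.68 = 6.32

6.32


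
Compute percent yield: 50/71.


% yield = actual/theoretical × 100
= 50/71 × 100
= 70.42%

70.42%


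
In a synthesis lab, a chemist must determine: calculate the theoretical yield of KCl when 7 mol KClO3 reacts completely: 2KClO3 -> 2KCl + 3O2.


Mole ratio KCl:KClO3 = 2:2
n(KCl) = 7 × 2/2 = 7.000 mol
mass = 7.000 × 74.55 = 521.85 g

521.85 g


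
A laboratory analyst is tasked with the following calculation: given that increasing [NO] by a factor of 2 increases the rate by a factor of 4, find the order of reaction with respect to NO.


rate ∝ [NO]^n
2^n = 4 → n = 2
Order in NO: 2

2


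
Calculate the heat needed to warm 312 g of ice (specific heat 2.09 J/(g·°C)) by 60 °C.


q = mcΔT = 312 × 2.09 × 60
= 39124.80 J

39124.80 J


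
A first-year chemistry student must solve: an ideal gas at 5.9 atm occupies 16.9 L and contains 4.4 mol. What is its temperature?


PV = nRT  (R = 0.08206 L·atm/(mol·K))
T = PV/(nR) = 5.9×16.9/(4.4×0.08206)
= 99.71/0.361064
= 276.16 K

276.16 K


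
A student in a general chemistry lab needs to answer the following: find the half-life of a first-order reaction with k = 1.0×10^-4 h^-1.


t½ = ln2/k = 0.693147/(1.0×10^-4 h^-1)
= 6931 h

6931 h


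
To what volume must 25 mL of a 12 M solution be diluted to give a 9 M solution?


C1V1 = C2V2
12 × 25 = 9 × V2
V2 = 300/9 = 33.33 mL

33.33 mL


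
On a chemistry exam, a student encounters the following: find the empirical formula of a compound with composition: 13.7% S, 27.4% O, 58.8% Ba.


Assume 100 g sample. Moles of each element:
  S: 13.7/32.07 = 0.427 mol
  O: 27.4/16.0 = 1.712 mol
  Ba: 58.8/137.33 = 0.428 mol
Divide by smallest (0.427):
  S: 0.427/0.427 = 1.0
  O: 1.712/0.427 = 4.01
  Ba: 0.428/0.427 = 1.0
Empirical formula: BaSO4

BaSO4


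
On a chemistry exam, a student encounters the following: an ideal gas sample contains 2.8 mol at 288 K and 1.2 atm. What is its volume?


PV = nRT  (R = 0.08206 L·atm/(mol·K))
V = nRT/P = 2.8×0.08206×288/1.2
= 55.144 L

55.144 L


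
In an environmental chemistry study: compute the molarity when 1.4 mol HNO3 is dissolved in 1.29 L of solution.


M = n/V = 1.4/1.29 = 1.085 mol/L

1.085 M


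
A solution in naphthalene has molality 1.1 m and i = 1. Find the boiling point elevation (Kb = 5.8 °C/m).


ΔTb = Kb × m × i
= 5.8 × 1.1 × 1
= 6.38 °C

6.38 °C


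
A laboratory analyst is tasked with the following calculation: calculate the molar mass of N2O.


M(N2O) = 2×14.01 + 1×16.0
= 28.02 + 16.0
= 44.02 g/mol

44.02 g/mol


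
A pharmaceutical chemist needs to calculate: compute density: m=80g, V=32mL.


ρ = mass/volume
= 80/32
= 2.5 g/mL

2.5 g/mL


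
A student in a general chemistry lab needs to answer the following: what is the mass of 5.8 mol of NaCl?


M(NaCl) = 58.44 g/mol
mass = n × M = 5.8 × 58.44 = 338.95 g

338.95 g


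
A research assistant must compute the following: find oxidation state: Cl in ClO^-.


x + (-2) = -1, so x = +1
Oxidation number: +1

+1


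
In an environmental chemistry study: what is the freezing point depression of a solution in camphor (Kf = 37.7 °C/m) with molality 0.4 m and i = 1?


ΔTf = Kf × m × i
= 37.7 × 0.4 × 1
= 15.08 °C

15.08 °C


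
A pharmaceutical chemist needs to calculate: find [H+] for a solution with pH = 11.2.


[H+] = 10^(-pH) = 10^(-11.2)
= 6.31×10^-12 M

6.31×10^-12 M


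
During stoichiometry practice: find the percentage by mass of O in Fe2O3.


M(Fe2O3) = 2×55.85 + 3×16.0 = 159.70 g/mol
Mass of O = 3 × 16.0 = 48.00 g/mol
% O = 48.00/159.70 × 100 = 30.06%

30.06%


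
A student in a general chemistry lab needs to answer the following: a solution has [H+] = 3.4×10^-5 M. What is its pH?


pH = -log10([H+]) = -log10(3.4×10^-5)
= 5 - log10(3.4)
= 5 - 0.53
= 4.47

4.47


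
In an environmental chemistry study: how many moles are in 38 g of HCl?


M(HCl) = 36.46 g/mol
n = mass/M = 38/36.46 = 1.0422 mol

1.0422 mol


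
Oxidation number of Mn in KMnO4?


(+1) + x + 4(-2) = 0, so x = +7
Oxidation number: +7

+7


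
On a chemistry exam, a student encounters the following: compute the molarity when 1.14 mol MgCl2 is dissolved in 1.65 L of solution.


M = n/V = 1.14/1.65 = 0.691 mol/L

0.691 M


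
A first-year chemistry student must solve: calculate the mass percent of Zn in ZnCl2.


M(ZnCl2) = 1×65.38 + 2×35.45 = 136.28 g/mol
Mass of Zn = 1 × 65.38 = 65.38 g/mol
% Zn = 65.38/136.28 × 100 = 47.97%

47.97%


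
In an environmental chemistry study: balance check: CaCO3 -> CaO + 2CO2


Equation: CaCO3 -> CaO + 2CO2
Check atoms: C: 1≠2, Ca: 1=1, O: 3≠5
Not balanced

No, not balanced


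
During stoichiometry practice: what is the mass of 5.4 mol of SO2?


M(SO2) = 64.07 g/mol
mass = n × M = 5.4 × 64.07 = 345.98 g

345.98 g


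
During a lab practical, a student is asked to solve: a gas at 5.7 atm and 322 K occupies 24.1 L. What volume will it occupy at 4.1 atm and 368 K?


P1V1/T1 = P2V2/T2
V2 = P1V1T2/(T1P2)
= 5.7×24.1×368/(322×4.1)
= 38.291 L

38.291 L


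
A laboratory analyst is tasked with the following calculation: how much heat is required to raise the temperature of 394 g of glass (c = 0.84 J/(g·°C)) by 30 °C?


q = mcΔT = 394 × 0.84 × 30
= 9928.80 J

9928.80 J


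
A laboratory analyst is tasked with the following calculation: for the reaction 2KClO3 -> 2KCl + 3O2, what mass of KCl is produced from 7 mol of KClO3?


Mole ratio KCl:KClO3 = 2:2
n(KCl) = 7 × 2/2 = 7.000 mol
mass = 7.000 × 74.55 = 521.85 g

521.85 g


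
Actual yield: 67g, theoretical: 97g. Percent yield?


% yield = actual/theoretical × 100
= 67/97 × 100
= 69.07%

69.07%


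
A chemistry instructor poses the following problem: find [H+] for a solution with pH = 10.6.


[H+] = 10^(-pH) = 10^(-10.6)
= 2.51×10^-11 M

2.51×10^-11 M


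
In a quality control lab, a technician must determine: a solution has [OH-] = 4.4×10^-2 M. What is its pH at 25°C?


pOH = -log10([OH-]) = -log10(4.4×10^-2)
= 2 - log10(4.4) = 1.36
pH = 14 - pOH = 14 - 1.36 = 12.64

12.64


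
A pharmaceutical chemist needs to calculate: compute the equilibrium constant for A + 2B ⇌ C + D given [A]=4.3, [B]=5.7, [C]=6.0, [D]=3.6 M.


Kc = [C][D]/([A][B]^2)
= (6.0^1 × 3.6^1)/(4.3^1 × 5.7^2)
= 21.6/139.707
= 0.1546

0.1546


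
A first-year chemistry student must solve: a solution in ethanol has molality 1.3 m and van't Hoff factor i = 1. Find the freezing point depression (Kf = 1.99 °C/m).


ΔTf = Kf × m × i
= 1.99 × 1.3 × 1
= 2.587 °C

2.587 °C


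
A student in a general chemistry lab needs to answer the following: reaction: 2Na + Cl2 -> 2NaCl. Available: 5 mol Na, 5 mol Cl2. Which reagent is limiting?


Mole ratio available / coefficient:
  Na: 5/2 = 2.500
  Cl2: 5/1 = 5.000
Smaller ratio is limiting.

Na


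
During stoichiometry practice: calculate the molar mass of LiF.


M(LiF) = 1×6.94 + 1×19.0
= 6.94 + 19.0
= 25.94 g/mol

25.94 g/mol


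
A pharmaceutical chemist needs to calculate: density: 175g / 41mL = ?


ρ = mass/volume
= 175/41
= 4.268 g/mL

4.268 g/mL


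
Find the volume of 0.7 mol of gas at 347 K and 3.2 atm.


PV = nRT  (R = 0.08206 L·atm/(mol·K))
V = nRT/P = 0.7×0.08206×347/3.2
= 6.229 L

6.229 L


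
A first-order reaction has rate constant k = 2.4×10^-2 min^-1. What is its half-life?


t½ = ln2/k = 0.693147/(2.4×10^-2 min^-1)
= 28.88 min

28.88 min


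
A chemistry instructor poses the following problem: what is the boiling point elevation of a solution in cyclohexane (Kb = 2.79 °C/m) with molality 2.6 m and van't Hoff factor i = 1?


ΔTb = Kb × m × i
= 2.79 × 2.6 × 1
= 7.254 °C

7.254 °C


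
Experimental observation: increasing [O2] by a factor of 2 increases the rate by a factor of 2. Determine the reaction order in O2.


rate ∝ [O2]^n
2^n = 2 → n = 1
Order in O2: 1

1


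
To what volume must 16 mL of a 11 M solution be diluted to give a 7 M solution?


C1V1 = C2V2
11 × 16 = 7 × V2
V2 = 176/7 = 25.14 mL

25.14 mL


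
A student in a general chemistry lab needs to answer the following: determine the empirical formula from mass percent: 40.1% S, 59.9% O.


Assume 100 g sample. Moles of each element:
  S: 40.1/32.07 = 1.25 mol
  O: 59.9/16.0 = 3.744 mol
Divide by smallest (1.25):
  S: 1.25/1.25 = 1.0
  O: 3.744/1.25 = 3.0
Empirical formula: SO3

SO3


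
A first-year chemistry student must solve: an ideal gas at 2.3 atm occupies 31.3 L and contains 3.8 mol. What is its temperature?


PV = nRT  (R = 0.08206 L·atm/(mol·K))
T = PV/(nR) = 2.3×31.3/(3.8×0.08206)
= 71.99/0.311828
= 230.86 K

230.86 K


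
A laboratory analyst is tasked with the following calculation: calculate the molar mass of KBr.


M(KBr) = 1×39.1 + 1×79.9
= 39.1 + 79.9
= 119.0 g/mol

119.0 g/mol


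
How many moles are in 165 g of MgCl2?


M(MgCl2) = 95.21 g/mol
n = mass/M = 165/95.21 = 1.733 mol

1.733 mol


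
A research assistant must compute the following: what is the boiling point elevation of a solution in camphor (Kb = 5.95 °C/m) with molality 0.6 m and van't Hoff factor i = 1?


ΔTb = Kb × m × i
= 5.95 × 0.6 × 1
= 3.57 °C

3.57 °C


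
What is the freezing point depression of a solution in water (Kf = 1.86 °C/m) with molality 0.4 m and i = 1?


ΔTf = Kf × m × i
= 1.86 × 0.4 × 1
= 0.744 °C

0.744 °C


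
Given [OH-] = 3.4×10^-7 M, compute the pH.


pOH = -log10([OH-]) = -log10(3.4×10^-7)
= 7 - log10(3.4) = 6.47
pH = 14 - pOH = 14 - 6.47 = 7.53

7.53


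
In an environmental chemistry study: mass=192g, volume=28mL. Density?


ρ = mass/volume
= 192/28
= 6.857 g/mL

6.857 g/mL


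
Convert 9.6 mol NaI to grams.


M(NaI) = 149.89 g/mol
mass = n × M = 9.6 × 149.89 = 1438.94 g

1438.94 g


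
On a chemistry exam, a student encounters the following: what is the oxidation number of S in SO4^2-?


x + 4(-2) = -2, so x = +6
Oxidation number: +6

+6


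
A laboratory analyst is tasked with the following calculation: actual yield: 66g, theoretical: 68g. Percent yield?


% yield = actual/theoretical × 100
= 66/68 × 100
= 97.06%

97.06%


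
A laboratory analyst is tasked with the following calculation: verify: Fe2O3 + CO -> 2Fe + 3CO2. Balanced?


Equation: Fe2O3 + CO -> 2Fe + 3CO2
Check atoms: C: 1≠3, Fe: 2=2, O: 4≠6
Not balanced

No, not balanced


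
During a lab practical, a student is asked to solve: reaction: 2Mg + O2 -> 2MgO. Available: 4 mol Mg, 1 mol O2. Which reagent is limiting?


Mole ratio available / coefficient:
  Mg: 4/2 = 2.000
  O2: 1/1 = 1.000
Smaller ratio is limiting.

O2


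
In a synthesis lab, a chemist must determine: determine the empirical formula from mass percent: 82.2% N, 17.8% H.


Assume 100 g sample. Moles of each element:
  N: 82.2/14.01 = 5.867 mol
  H: 17.8/1.008 = 17.659 mol
Divide by smallest (5.867):
  N: 5.867/5.867 = 1.0
  H: 17.659/5.867 = 3.01
Empirical formula: NH3

NH3


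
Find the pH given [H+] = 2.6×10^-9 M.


pH = -log10([H+]) = -log10(2.6×10^-9)
= 9 - log10(2.6)
= 9 - 0.41
= 8.59

8.59


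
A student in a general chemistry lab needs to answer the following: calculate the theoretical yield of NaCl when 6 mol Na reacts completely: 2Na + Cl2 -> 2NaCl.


Mole ratio NaCl:Na = 2:2
n(NaCl) = 6 × 2/2 = 6.000 mol
mass = 6.000 × 58.44 = 350.64 g

350.64 g


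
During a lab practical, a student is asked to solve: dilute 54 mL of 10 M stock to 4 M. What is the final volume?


C1V1 = C2V2
10 × 54 = 4 × V2
V2 = 540/4 = 135.0 mL

135.0 mL


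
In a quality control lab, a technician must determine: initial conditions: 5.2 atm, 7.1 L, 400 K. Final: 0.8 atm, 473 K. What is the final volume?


P1V1/T1 = P2V2/T2
V2 = P1V1T2/(T1P2)
= 5.2×7.1×473/(400×0.8)
= 54.572 L

54.572 L


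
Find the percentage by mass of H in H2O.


M(H2O) = 2×1.008 + 1×16.0 = 18.016 g/mol
Mass of H = 2 × 1.008 = 2.016 g/mol
% H = 2.016/18.016 × 100 = 11.19%

11.19%


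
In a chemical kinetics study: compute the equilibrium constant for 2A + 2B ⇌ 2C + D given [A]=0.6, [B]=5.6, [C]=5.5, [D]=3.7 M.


Kc = [C]^2[D]/([A]^2[B]^2)
= (5.5^2 × 3.7^1)/(0.6^2 × 5.6^2)
= 111.925/11.2896
= 9.914

9.914


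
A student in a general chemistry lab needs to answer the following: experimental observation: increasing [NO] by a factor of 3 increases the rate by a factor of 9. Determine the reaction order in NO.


rate ∝ [NO]^n
3^n = 9 → n = 2
Order in NO: 2

2


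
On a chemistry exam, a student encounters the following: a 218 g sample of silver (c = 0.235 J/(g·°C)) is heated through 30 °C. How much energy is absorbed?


q = mcΔT = 218 × 0.235 × 30
= 1536.90 J

1536.90 J


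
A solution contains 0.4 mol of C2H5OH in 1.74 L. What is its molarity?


M = n/V = 0.4/1.74 = 0.230 mol/L

0.230 M


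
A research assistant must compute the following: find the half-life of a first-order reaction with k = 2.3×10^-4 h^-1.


t½ = ln2/k = 0.693147/(2.3×10^-4 h^-1)
= 3014 h

3014 h


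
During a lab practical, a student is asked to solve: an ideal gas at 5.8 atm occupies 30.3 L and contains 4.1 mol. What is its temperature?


PV = nRT  (R = 0.08206 L·atm/(mol·K))
T = PV/(nR) = 5.8×30.3/(4.1×0.08206)
= 175.74/0.336446
= 522.34 K

522.34 K


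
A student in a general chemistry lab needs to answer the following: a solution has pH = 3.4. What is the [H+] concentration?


[H+] = 10^(-pH) = 10^(-3.4)
= 3.98×10^-4 M

3.98×10^-4 M


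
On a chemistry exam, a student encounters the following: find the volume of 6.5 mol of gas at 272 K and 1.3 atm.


PV = nRT  (R = 0.08206 L·atm/(mol·K))
V = nRT/P = 6.5×0.08206×272/1.3
= 111.602 L

111.602 L


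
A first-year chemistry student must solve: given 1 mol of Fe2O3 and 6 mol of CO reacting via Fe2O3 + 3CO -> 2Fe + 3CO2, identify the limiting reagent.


Mole ratio available / coefficient:
  Fe2O3: 1/1 = 1.000
  CO: 6/3 = 2.000
Smaller ratio is limiting.

Fe2O3


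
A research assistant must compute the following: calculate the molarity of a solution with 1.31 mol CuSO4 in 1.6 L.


M = n/V = 1.31/1.6 = 0.819 mol/L

0.819 M


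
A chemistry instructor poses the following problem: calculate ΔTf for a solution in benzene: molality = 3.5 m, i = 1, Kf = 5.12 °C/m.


ΔTf = Kf × m × i
= 5.12 × 3.5 × 1
= 17.92 °C

17.92 °C


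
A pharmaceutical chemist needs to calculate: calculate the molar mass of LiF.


M(LiF) = 1×6.94 + 1×19.0
= 6.94 + 19.0
= 25.94 g/mol

25.94 g/mol
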